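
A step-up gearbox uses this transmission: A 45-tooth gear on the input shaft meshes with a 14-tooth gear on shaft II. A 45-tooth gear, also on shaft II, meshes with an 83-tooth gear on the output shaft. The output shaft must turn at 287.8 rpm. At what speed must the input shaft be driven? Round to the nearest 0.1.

Overall ratio R = 0.31111 × 1.8444 = 0.57383.
Required input speed = output speed × R = 287.8 × 0.57383 = 165.15 rpm.

165.1 rpm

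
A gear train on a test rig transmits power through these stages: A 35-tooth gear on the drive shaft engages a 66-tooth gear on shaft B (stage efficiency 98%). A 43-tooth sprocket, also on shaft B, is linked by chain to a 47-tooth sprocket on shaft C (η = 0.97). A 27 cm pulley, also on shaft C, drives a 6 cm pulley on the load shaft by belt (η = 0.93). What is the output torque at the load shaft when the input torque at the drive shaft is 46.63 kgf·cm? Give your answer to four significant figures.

gear mesh 66/35 = 1.8857 → τ = 46.63·1.8857·0.98 = 86.172 kgf·cm
chain 47/43 = 1.093 → τ = 86.172·1.093·0.97 = 91.363 kgf·cm
belt 6/27 = 0.22222 → τ = 91.363·0.22222·0.93 = 18.882 kgf·cm

18.88 kgf·cm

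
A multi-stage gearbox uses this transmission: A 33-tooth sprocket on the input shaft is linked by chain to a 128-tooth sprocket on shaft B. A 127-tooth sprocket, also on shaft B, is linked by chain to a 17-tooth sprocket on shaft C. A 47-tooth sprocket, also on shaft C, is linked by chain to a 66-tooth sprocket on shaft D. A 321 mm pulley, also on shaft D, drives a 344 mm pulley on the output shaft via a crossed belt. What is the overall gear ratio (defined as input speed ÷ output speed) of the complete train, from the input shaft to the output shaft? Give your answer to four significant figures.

0.7813

Each stage contributes driven/driver: chain 128/33 = 3.8788, chain 17/127 = 0.13386, chain 66/47 = 1.4043, belt 344/321 = 1.0717.
Overall: 3.8788 × 0.13386 × 1.4043 × 1.0717 = 0.78134.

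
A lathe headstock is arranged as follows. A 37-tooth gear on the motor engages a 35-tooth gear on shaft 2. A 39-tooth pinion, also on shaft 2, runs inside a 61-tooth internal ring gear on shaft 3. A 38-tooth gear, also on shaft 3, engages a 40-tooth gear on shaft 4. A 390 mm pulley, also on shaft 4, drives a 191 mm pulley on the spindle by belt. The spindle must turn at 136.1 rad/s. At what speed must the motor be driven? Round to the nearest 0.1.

103.8 rad/s

Overall ratio R = 0.94595 × 1.5641 × 1.0526 × 0.48974 = 0.76274.
Required input speed = output speed × R = 136.1 × 0.76274 = 103.81 rad/s.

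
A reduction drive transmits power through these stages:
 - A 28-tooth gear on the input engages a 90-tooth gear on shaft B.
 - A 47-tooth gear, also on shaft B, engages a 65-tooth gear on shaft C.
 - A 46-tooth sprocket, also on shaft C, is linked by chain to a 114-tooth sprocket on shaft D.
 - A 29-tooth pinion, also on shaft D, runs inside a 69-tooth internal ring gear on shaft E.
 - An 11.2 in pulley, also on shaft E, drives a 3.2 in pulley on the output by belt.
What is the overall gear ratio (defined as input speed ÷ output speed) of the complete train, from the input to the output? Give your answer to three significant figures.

7.49

Each stage contributes driven/driver: gear mesh 90/28 = 3.2143, gear mesh 65/47 = 1.383, chain 114/46 = 2.4783, internal gear 69/29 = 2.3793, belt 3.2/11.2 = 0.28571.
Overall: 3.2143 × 1.383 × 2.4783 × 2.3793 × 0.28571 = 7.4891.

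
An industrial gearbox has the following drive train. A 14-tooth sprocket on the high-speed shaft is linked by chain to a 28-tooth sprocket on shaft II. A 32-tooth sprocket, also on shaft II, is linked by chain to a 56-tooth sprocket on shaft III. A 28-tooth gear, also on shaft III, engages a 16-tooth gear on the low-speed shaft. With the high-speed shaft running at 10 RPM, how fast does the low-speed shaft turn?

5 RPM

Chain: ratio = 28/14 = 2, so shaft II turns at 10 / 2 = 5 RPM.
Chain: ratio = 56/32 = 1.75, so shaft III turns at 5 / 1.75 = 2.8571 RPM.
Gear mesh: ratio = 16/28 = 0.57143, so the low-speed shaft turns at 2.8571 / 0.57143 = 5 RPM.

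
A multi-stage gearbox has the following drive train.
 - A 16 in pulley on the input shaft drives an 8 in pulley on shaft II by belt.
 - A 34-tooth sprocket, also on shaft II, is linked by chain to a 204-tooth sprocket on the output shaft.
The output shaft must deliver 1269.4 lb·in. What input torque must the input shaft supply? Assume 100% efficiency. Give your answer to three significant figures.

Overall ratio R = 0.5 × 6 = 3.
Input torque = output torque / R = 1269.4 / 3 = 423.13 lb·in.

423 lb·in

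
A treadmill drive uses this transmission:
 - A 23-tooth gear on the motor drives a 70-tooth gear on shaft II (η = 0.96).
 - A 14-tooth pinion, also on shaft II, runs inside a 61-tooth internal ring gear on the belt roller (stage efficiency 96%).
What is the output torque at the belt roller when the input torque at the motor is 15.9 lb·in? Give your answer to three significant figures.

194 lb·in

Gear mesh: ratio = 70/23 = 3.0435; torque at shaft II = 15.9 × 3.0435 × 0.96 = 46.456 lb·in.
Internal gear: ratio = 61/14 = 4.3571; torque at the belt roller = 46.456 × 4.3571 × 0.96 = 194.32 lb·in.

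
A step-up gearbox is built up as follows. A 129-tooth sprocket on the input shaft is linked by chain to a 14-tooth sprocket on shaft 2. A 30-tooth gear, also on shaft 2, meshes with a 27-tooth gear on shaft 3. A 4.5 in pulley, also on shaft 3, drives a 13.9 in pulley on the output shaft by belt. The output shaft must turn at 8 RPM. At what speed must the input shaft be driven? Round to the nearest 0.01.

Overall ratio R = 0.10853 × 0.9 × 3.0889 = 0.30171.
Required input speed = output speed × R = 8 × 0.30171 = 2.4136 RPM.

2.41 RPM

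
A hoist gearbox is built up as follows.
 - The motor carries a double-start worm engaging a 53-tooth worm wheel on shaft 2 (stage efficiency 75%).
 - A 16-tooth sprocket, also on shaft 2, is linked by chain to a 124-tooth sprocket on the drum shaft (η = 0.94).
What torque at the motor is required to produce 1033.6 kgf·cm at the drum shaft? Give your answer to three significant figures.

Overall ratio R = 26.5 × 7.75 = 205.38; overall efficiency η = 0.75 × 0.94 = 0.7050.
Input torque = output torque / (R × η) = 1033.6 / (205.38 × 0.7050) = 7.1386 kgf·cm.

7.14 kgf·cm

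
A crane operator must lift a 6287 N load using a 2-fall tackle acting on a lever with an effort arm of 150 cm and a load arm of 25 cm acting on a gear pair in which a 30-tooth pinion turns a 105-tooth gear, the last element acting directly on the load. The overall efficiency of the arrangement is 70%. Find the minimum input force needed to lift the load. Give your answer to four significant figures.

213.8 N

Block-and-tackle MA = number of supporting rope parts = 2.
Lever MA = effort arm / load arm = 150/25 = 6.
Gear pair MA = 105/30 = 3.5.
Combined ideal MA = 2 × 6 × 3.5 = 42.
Actual MA = 42 × 0.70 = 29.4.
Effort = load / actual MA = 6287 / 29.4 = 213.84 N.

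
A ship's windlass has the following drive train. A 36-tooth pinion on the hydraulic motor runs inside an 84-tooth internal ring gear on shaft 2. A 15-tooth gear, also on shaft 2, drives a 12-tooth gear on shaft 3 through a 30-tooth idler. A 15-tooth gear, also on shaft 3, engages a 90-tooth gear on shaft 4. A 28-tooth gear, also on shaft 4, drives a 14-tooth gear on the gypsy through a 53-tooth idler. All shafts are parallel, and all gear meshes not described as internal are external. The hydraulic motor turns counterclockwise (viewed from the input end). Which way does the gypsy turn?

clockwise

the hydraulic motor → shaft 2: internal mesh, same direction → CCW.
shaft 2 → shaft 3: driver → idler → driven is 2 external meshes, 2 reversals → CCW.
shaft 3 → shaft 4: external mesh, 1 reversal → CW.
shaft 4 → the gypsy: driver → idler → driven is 2 external meshes, 2 reversals → CW.
5 reversals in total — an odd number — so the gypsy turns opposite to the hydraulic motor.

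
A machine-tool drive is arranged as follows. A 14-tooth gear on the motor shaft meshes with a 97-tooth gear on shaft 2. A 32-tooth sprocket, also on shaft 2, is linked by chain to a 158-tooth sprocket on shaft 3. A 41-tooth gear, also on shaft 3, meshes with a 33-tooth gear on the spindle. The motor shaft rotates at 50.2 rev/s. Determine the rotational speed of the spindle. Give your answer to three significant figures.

Gear mesh: ratio = 97/14 = 6.9286, so shaft 2 turns at 50.2 / 6.9286 = 7.2454 rev/s.
Chain: ratio = 158/32 = 4.9375, so shaft 3 turns at 7.2454 / 4.9375 = 1.4674 rev/s.
Gear mesh: ratio = 33/41 = 0.80488, so the spindle turns at 1.4674 / 0.80488 = 1.8232 rev/s.

1.82 rev/s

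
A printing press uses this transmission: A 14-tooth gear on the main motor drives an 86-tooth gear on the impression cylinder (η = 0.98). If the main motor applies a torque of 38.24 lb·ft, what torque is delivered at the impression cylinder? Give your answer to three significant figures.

Gear mesh: ratio = 86/14 = 6.1429; torque at the impression cylinder = 38.24 × 6.1429 × 0.98 = 230.2 lb·ft.

230 lb·ft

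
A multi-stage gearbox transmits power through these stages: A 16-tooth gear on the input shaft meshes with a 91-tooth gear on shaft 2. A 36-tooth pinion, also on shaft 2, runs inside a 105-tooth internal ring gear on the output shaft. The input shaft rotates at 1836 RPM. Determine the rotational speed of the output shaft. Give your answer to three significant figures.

Gear mesh: ratio = 91/16 = 5.6875, so shaft 2 turns at 1836 / 5.6875 = 322.81 RPM.
Internal gear: ratio = 105/36 = 2.9167, so the output shaft turns at 322.81 / 2.9167 = 110.68 RPM.

111 RPM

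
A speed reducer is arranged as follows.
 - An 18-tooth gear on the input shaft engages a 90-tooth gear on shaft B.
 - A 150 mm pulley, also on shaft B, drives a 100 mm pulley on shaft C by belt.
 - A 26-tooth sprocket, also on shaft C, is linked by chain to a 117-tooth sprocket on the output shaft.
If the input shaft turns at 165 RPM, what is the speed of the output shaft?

11 RPM

Gear mesh: ratio = 90/18 = 5, so shaft B turns at 165 / 5 = 33 RPM.
Belt: ratio = 100/150 = 0.66667, so shaft C turns at 33 / 0.66667 = 49.5 RPM.
Chain: ratio = 117/26 = 4.5, so the output shaft turns at 49.5 / 4.5 = 11 RPM.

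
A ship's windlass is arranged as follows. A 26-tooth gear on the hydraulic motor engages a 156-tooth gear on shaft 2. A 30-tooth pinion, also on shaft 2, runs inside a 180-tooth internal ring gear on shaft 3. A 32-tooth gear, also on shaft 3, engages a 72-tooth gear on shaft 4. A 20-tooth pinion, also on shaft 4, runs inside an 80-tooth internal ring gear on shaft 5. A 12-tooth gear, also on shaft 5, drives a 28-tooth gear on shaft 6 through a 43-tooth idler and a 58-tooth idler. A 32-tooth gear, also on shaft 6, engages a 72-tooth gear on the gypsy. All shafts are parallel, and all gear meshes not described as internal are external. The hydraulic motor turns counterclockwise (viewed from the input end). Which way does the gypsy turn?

the hydraulic motor → shaft 2: external mesh, 1 reversal → CW.
shaft 2 → shaft 3: internal mesh, same direction → CW.
shaft 3 → shaft 4: external mesh, 1 reversal → CCW.
shaft 4 → shaft 5: internal mesh, same direction → CCW.
shaft 5 → shaft 6: driver → idler → idler → driven is 3 external meshes, 3 reversals → CW.
shaft 6 → the gypsy: external mesh, 1 reversal → CCW.
6 reversals in total — an even number — so the gypsy turns the same way as the hydraulic motor.

counterclockwise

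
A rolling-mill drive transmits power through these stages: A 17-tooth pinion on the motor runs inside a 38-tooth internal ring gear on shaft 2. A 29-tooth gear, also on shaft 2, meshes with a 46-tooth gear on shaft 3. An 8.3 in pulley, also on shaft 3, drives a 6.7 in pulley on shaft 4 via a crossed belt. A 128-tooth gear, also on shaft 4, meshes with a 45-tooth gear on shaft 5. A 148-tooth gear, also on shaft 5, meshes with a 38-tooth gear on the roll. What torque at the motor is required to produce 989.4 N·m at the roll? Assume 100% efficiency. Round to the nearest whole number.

Overall ratio R = 2.2353 × 1.5862 × 0.80723 × 0.35156 × 0.25676 = 0.25835.
Input torque = output torque / R = 989.4 / 0.25835 = 3829.6 N·m.

3830 N·m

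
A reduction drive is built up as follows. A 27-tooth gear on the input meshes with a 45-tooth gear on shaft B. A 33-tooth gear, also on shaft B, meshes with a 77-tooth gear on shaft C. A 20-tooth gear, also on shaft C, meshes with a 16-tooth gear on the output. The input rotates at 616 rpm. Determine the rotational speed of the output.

gear mesh 45/27 = 1.6667 → 616/1.6667 = 369.6 rpm
gear mesh 77/33 = 2.3333 → 369.6/2.3333 = 158.4 rpm
gear mesh 16/20 = 0.8 → 158.4/0.8 = 198 rpm

198 rpm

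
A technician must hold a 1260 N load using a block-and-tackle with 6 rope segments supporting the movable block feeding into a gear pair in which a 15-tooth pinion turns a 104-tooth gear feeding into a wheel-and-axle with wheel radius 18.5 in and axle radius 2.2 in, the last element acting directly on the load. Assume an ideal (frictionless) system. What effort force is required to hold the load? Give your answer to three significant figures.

Block-and-tackle MA = number of supporting rope parts = 6.
Gear pair MA = 104/15 = 6.9333.
Wheel-and-axle MA = R/r = 18.5/2.2 = 8.4091.
Combined ideal MA = 6 × 6.9333 × 8.4091 = 349.82.
Effort = load / MA = 1260 / 349.82 = 3.6019 N.

3.60 N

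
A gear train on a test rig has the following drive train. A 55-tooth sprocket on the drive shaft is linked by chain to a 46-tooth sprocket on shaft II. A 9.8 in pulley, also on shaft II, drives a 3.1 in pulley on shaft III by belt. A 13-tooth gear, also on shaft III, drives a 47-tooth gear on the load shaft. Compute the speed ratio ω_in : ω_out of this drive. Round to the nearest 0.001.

Each stage contributes driven/driver: chain 46/55 = 0.83636, belt 3.1/9.8 = 0.31633, gear mesh 47/13 = 3.6154.
Overall: 0.83636 × 0.31633 × 3.6154 = 0.9565.

0.957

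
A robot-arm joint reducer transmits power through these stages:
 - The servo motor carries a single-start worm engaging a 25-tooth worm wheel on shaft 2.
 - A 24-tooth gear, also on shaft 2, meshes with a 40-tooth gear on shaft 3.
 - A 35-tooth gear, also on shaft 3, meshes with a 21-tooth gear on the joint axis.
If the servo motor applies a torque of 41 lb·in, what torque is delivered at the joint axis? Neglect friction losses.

1025 lb·in

After the worm (25/1): 41 × 25 = 1025 lb·in
After the gear mesh (40/24): 1025 × 1.6667 = 1708.3 lb·in
After the gear mesh (21/35): 1708.3 × 0.6 = 1025 lb·in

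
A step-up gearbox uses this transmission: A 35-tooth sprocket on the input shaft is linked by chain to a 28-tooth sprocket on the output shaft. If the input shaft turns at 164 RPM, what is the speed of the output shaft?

205 RPM

Chain: ratio = 28/35 = 0.8, so the output shaft turns at 164 / 0.8 = 205 RPM.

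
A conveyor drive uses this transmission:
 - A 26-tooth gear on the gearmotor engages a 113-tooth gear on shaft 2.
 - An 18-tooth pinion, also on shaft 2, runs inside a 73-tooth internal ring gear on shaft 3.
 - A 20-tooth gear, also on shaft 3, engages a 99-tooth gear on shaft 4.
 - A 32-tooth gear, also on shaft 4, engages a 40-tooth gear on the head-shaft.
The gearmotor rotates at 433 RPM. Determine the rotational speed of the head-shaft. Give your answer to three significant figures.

Gear mesh: ratio = 113/26 = 4.3462, so shaft 2 turns at 433 / 4.3462 = 99.628 RPM.
Internal gear: ratio = 73/18 = 4.0556, so shaft 3 turns at 99.628 / 4.0556 = 24.566 RPM.
Gear mesh: ratio = 99/20 = 4.95, so shaft 4 turns at 24.566 / 4.95 = 4.9628 RPM.
Gear mesh: ratio = 40/32 = 1.25, so the head-shaft turns at 4.9628 / 1.25 = 3.9702 RPM.

3.97 RPM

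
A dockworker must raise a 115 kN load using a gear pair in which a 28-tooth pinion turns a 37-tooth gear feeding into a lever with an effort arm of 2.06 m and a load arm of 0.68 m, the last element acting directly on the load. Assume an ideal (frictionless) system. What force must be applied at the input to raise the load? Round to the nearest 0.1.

28.7 kN

Gear pair MA = 37/28 = 1.3214.
Lever MA = effort arm / load arm = 2.06/0.68 = 3.0294.
Combined ideal MA = 1.3214 × 3.0294 = 4.0032.
Effort = load / MA = 115 / 4.0032 = 28.727 kN.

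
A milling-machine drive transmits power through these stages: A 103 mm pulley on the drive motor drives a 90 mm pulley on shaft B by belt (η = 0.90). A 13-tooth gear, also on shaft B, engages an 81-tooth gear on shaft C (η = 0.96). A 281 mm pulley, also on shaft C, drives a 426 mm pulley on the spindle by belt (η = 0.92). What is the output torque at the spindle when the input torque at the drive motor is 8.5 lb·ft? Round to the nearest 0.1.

55.8 lb·ft

After the belt (90/103): 8.5 × 0.87379 × 0.90 = 6.6845 lb·ft
After the gear mesh (81/13): 6.6845 × 6.2308 × 0.96 = 39.983 lb·ft
After the belt (426/281): 39.983 × 1.516 × 0.92 = 55.766 lb·ft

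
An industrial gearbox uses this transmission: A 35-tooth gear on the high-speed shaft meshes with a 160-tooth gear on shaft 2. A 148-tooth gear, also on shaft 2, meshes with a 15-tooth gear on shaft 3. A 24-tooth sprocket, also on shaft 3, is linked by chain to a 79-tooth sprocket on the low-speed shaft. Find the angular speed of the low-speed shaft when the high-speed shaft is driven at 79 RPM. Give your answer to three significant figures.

51.8 RPM

gear mesh 160/35 = 4.5714 → 79/4.5714 = 17.281 RPM
gear mesh 15/148 = 0.10135 → 17.281/0.10135 = 170.51 RPM
chain 79/24 = 3.2917 → 170.51/3.2917 = 51.8 RPM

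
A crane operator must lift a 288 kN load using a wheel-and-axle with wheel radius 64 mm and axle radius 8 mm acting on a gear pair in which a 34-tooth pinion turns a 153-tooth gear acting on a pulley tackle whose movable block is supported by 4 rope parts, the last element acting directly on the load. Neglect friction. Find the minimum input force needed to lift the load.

Wheel-and-axle MA = R/r = 64/8 = 8.
Gear pair MA = 153/34 = 4.5.
Block-and-tackle MA = number of supporting rope parts = 4.
Combined ideal MA = 8 × 4.5 × 4 = 144.
Effort = load / MA = 288 / 144 = 2 kN.

2 kN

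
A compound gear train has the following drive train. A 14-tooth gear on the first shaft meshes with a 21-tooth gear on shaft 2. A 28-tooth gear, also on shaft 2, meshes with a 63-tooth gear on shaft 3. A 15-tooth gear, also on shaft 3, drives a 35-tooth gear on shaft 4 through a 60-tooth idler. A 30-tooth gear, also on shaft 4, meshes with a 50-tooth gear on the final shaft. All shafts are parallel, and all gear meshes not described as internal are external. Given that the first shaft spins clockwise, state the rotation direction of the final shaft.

counterclockwise

the first shaft → shaft 2: external mesh, 1 reversal → CCW.
shaft 2 → shaft 3: external mesh, 1 reversal → CW.
shaft 3 → shaft 4: driver → idler → driven is 2 external meshes, 2 reversals → CW.
shaft 4 → the final shaft: external mesh, 1 reversal → CCW.
5 reversals in total — an odd number — so the final shaft turns opposite to the first shaft.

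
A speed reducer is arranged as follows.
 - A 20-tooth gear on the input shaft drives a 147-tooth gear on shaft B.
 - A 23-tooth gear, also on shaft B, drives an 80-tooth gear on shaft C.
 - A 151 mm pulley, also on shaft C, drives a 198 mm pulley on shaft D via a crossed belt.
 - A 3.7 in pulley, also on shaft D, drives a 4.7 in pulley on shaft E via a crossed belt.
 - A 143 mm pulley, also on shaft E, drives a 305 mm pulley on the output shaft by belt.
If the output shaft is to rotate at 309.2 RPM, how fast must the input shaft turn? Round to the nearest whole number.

28083 RPM

Overall ratio R = 7.35 × 3.4783 × 1.3113 × 1.2703 × 2.1329 = 90.823.
Required input speed = output speed × R = 309.2 × 90.823 = 28083 RPM.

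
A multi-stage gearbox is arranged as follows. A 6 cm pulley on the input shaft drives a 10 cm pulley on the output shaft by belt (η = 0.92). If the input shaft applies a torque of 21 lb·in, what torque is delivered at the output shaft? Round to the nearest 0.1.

32.2 lb·in

After the belt (10/6): 21 × 1.6667 × 0.92 = 32.2 lb·in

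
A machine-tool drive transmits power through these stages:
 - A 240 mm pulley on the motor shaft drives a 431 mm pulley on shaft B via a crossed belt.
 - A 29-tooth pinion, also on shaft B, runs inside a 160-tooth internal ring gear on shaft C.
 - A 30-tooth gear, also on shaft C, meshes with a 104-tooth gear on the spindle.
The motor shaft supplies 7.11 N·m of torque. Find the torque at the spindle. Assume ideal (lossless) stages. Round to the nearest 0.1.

belt 431/240 = 1.7958 → τ = 7.11·1.7958 = 12.768 N·m
internal gear 160/29 = 5.5172 → τ = 12.768·5.5172 = 70.446 N·m
gear mesh 104/30 = 3.4667 → τ = 70.446·3.4667 = 244.21 N·m

244.2 N·m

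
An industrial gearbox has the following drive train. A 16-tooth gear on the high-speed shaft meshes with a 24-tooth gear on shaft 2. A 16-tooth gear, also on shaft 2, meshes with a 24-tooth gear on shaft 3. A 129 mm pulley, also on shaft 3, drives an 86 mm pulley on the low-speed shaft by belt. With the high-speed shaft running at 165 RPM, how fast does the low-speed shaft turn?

110 RPM

Gear mesh: ratio = 24/16 = 1.5, so shaft 2 turns at 165 / 1.5 = 110 RPM.
Gear mesh: ratio = 24/16 = 1.5, so shaft 3 turns at 110 / 1.5 = 73.333 RPM.
Belt: ratio = 86/129 = 0.66667, so the low-speed shaft turns at 73.333 / 0.66667 = 110 RPM.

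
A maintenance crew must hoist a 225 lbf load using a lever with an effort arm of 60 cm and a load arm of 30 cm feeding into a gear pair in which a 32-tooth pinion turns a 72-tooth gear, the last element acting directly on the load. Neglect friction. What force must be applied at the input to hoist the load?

50 lbf

Lever MA = effort arm / load arm = 60/30 = 2.
Gear pair MA = 72/32 = 2.25.
Combined ideal MA = 2 × 2.25 = 4.5.
Effort = load / MA = 225 / 4.5 = 50 lbf.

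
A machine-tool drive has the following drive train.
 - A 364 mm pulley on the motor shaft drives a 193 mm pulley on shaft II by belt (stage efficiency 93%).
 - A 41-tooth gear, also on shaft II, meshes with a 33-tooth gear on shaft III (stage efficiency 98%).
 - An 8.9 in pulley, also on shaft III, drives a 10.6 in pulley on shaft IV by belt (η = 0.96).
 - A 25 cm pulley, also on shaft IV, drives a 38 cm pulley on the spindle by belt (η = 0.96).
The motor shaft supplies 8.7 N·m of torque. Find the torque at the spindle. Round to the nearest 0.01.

After the belt (193/364): 8.7 × 0.53022 × 0.93 = 4.29 N·m
After the gear mesh (33/41): 4.29 × 0.80488 × 0.98 = 3.3839 N·m
After the belt (10.6/8.9): 3.3839 × 1.191 × 0.96 = 3.869 N·m
After the belt (38/25): 3.869 × 1.52 × 0.96 = 5.6457 N·m

5.65 N·m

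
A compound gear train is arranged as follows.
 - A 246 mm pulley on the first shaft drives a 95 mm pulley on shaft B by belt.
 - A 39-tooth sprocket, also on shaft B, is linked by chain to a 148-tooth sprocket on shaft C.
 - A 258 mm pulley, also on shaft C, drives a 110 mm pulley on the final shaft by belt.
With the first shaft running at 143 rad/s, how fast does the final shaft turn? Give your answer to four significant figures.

the first shaft → shaft B (belt, 95/246): 143 ÷ 0.38618 = 370.29 rad/s
shaft B → shaft C (chain, 148/39): 370.29 ÷ 3.7949 = 97.578 rad/s
shaft C → the final shaft (belt, 110/258): 97.578 ÷ 0.42636 = 228.86 rad/s

228.9 rad/s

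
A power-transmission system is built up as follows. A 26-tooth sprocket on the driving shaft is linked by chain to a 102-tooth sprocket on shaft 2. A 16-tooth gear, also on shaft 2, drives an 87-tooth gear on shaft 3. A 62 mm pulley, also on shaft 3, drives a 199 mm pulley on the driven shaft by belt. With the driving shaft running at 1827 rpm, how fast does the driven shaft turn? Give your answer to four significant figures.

Chain: ratio = 102/26 = 3.9231, so shaft 2 turns at 1827 / 3.9231 = 465.71 rpm.
Gear mesh: ratio = 87/16 = 5.4375, so shaft 3 turns at 465.71 / 5.4375 = 85.647 rpm.
Belt: ratio = 199/62 = 3.2097, so the driven shaft turns at 85.647 / 3.2097 = 26.684 rpm.

26.68 rpm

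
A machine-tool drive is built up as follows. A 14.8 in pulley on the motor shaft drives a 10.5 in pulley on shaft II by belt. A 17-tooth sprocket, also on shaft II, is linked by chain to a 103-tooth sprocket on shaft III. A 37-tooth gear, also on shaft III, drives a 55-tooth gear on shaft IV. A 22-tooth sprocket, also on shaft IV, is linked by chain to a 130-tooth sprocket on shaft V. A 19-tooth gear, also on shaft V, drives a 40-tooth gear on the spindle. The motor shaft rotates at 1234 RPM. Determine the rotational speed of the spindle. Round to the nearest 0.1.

Belt: ratio = 10.5/14.8 = 0.70946, so shaft II turns at 1234 / 0.70946 = 1739.4 RPM.
Chain: ratio = 103/17 = 6.0588, so shaft III turns at 1739.4 / 6.0588 = 287.08 RPM.
Gear mesh: ratio = 55/37 = 1.4865, so shaft IV turns at 287.08 / 1.4865 = 193.12 RPM.
Chain: ratio = 130/22 = 5.9091, so shaft V turns at 193.12 / 5.9091 = 32.683 RPM.
Gear mesh: ratio = 40/19 = 2.1053, so the spindle turns at 32.683 / 2.1053 = 15.524 RPM.

15.5 RPM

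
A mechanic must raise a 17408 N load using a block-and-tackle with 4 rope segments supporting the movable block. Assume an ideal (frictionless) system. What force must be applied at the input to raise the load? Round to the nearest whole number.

4352 N

Block-and-tackle MA = number of supporting rope parts = 4.
Effort = load / MA = 17408 / 4 = 4352 N.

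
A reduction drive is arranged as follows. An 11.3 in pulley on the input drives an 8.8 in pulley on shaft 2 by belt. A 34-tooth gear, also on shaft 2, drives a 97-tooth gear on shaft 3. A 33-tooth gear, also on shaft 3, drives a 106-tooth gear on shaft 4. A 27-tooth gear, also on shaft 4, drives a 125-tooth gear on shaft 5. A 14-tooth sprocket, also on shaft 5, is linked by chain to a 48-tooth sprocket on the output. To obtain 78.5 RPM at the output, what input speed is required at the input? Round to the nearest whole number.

8892 RPM

Overall ratio R = 0.77876 × 2.8529 × 3.2121 × 4.6296 × 3.4286 = 113.28.
Required input speed = output speed × R = 78.5 × 113.28 = 8892.4 RPM.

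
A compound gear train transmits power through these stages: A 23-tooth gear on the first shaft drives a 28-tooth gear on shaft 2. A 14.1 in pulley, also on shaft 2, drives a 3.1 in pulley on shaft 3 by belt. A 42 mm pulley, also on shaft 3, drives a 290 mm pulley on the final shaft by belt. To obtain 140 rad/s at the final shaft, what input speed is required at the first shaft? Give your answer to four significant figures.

258.7 rad/s

Overall ratio R = 1.2174 × 0.21986 × 6.9048 = 1.8481.
Required input speed = output speed × R = 140 × 1.8481 = 258.73 rad/s.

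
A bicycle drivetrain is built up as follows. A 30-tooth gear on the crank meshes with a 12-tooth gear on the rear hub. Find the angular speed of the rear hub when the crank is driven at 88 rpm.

220 rpm

the crank → the rear hub (gear mesh, 12/30): 88 ÷ 0.4 = 220 rpm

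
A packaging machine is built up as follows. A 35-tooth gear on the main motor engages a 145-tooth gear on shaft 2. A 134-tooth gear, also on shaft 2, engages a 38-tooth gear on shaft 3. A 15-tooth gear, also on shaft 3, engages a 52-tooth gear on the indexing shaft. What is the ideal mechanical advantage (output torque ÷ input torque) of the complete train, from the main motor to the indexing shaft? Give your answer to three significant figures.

4.07

Each stage contributes driven/driver: gear mesh 145/35 = 4.1429, gear mesh 38/134 = 0.28358, gear mesh 52/15 = 3.4667.
Overall: 4.1429 × 0.28358 × 3.4667 = 4.0728.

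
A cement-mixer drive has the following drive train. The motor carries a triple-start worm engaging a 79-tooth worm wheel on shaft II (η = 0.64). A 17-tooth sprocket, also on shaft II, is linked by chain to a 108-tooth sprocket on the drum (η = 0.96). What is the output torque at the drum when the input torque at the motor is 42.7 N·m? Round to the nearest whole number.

Worm: ratio = 79/3 = 26.333; torque at shaft II = 42.7 × 26.333 × 0.64 = 719.64 N·m.
Chain: ratio = 108/17 = 6.3529; torque at the drum = 719.64 × 6.3529 × 0.96 = 4388.9 N·m.

4389 N·m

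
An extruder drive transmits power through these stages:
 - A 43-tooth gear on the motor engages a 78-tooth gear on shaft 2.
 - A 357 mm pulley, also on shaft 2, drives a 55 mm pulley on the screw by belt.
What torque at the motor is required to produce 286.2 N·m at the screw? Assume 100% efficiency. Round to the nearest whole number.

1024 N·m

Overall ratio R = 1.814 × 0.15406 = 0.27946.
Input torque = output torque / R = 286.2 / 0.27946 = 1024.1 N·m.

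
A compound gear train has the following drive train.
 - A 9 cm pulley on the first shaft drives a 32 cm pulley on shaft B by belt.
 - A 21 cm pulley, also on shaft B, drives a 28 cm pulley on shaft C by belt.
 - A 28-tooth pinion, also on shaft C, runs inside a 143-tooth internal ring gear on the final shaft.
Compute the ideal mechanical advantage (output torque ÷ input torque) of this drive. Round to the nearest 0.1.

24.2

Each stage contributes driven/driver: belt 32/9 = 3.5556, belt 28/21 = 1.3333, internal gear 143/28 = 5.1071.
Overall: 3.5556 × 1.3333 × 5.1071 = 24.212.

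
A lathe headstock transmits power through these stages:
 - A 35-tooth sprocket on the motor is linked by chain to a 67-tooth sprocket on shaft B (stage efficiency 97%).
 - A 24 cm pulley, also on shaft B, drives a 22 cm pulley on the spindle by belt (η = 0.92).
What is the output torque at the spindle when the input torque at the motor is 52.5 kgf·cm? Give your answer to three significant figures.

82.2 kgf·cm

Chain: ratio = 67/35 = 1.9143; torque at shaft B = 52.5 × 1.9143 × 0.97 = 97.485 kgf·cm.
Belt: ratio = 22/24 = 0.91667; torque at the spindle = 97.485 × 0.91667 × 0.92 = 82.212 kgf·cm.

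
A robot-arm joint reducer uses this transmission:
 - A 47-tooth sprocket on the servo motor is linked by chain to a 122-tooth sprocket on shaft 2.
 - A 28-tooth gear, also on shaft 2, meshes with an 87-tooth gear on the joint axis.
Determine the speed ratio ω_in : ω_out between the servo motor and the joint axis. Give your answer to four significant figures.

8.065

Each stage contributes driven/driver: chain 122/47 = 2.5957, gear mesh 87/28 = 3.1071.
Overall: 2.5957 × 3.1071 = 8.0653.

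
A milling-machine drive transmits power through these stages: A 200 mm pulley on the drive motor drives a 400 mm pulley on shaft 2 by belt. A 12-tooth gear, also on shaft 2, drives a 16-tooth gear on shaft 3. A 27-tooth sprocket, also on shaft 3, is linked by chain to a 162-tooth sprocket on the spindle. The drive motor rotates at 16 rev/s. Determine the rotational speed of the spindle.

Belt: ratio = 400/200 = 2, so shaft 2 turns at 16 / 2 = 8 rev/s.
Gear mesh: ratio = 16/12 = 1.3333, so shaft 3 turns at 8 / 1.3333 = 6 rev/s.
Chain: ratio = 162/27 = 6, so the spindle turns at 6 / 6 = 1 rev/s.

1 rev/s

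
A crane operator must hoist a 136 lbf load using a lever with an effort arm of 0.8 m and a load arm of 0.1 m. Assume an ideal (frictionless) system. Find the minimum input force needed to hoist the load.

Lever MA = effort arm / load arm = 0.8/0.1 = 8.
Effort = load / MA = 136 / 8 = 17 lbf.

17 lbf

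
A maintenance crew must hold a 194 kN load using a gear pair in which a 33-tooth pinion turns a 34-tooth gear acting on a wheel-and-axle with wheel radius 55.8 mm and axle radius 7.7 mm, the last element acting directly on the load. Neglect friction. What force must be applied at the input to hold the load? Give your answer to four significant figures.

25.98 kN

Gear pair MA = 34/33 = 1.0303.
Wheel-and-axle MA = R/r = 55.8/7.7 = 7.2468.
Combined ideal MA = 1.0303 × 7.2468 = 7.4664.
Effort = load / MA = 194 / 7.4664 = 25.983 kN.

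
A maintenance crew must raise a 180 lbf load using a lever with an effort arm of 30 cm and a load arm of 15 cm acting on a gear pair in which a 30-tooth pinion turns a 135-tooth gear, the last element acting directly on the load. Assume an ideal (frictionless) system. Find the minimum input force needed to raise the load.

20 lbf

Lever MA = effort arm / load arm = 30/15 = 2.
Gear pair MA = 135/30 = 4.5.
Combined ideal MA = 2 × 4.5 = 9.
Effort = load / MA = 180 / 9 = 20 lbf.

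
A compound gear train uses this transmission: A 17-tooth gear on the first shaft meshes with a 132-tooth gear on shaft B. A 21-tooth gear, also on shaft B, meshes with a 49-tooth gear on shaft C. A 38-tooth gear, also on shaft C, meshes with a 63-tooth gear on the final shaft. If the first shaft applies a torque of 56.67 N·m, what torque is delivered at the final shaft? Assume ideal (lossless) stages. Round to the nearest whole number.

After the gear mesh (132/17): 56.67 × 7.7647 = 440.03 N·m
After the gear mesh (49/21): 440.03 × 2.3333 = 1026.7 N·m
After the gear mesh (63/38): 1026.7 × 1.6579 = 1702.2 N·m

1702 N·m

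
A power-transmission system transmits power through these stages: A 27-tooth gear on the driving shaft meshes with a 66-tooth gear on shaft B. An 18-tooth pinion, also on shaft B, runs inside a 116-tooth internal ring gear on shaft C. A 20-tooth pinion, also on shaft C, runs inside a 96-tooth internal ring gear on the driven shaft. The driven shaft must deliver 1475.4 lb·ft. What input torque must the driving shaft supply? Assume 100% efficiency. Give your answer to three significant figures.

19.5 lb·ft

Overall ratio R = 2.4444 × 6.4444 × 4.8 = 75.615.
Input torque = output torque / R = 1475.4 / 75.615 = 19.512 lb·ft.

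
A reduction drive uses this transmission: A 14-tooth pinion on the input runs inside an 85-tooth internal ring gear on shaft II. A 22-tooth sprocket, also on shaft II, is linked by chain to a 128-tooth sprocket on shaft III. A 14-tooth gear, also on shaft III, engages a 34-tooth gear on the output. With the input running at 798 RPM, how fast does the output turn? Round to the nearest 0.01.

Internal gear: ratio = 85/14 = 6.0714, so shaft II turns at 798 / 6.0714 = 131.44 RPM.
Chain: ratio = 128/22 = 5.8182, so shaft III turns at 131.44 / 5.8182 = 22.59 RPM.
Gear mesh: ratio = 34/14 = 2.4286, so the output turns at 22.59 / 2.4286 = 9.3019 RPM.

9.30 RPM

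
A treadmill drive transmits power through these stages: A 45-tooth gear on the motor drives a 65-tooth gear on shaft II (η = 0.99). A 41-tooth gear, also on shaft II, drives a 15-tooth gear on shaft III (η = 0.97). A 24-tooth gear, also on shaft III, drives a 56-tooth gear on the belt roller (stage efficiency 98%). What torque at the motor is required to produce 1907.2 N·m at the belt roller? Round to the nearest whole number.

1644 N·m

Overall ratio R = 1.4444 × 0.36585 × 2.3333 = 1.2331; overall efficiency η = 0.99 × 0.97 × 0.98 = 0.9411.
Input torque = output torque / (R × η) = 1907.2 / (1.2331 × 0.9411) = 1643.5 N·m.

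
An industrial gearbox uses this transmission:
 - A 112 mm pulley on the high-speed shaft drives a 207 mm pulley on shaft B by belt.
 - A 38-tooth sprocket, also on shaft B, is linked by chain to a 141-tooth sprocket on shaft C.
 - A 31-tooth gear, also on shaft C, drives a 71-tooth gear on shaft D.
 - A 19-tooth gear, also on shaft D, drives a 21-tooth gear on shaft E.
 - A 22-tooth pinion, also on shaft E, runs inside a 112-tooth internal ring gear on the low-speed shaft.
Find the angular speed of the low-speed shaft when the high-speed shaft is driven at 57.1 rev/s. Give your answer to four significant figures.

belt 207/112 = 1.8482 → 57.1/1.8482 = 30.895 rev/s
chain 141/38 = 3.7105 → 30.895/3.7105 = 8.3262 rev/s
gear mesh 71/31 = 2.2903 → 8.3262/2.2903 = 3.6354 rev/s
gear mesh 21/19 = 1.1053 → 3.6354/1.1053 = 3.2892 rev/s
internal gear 112/22 = 5.0909 → 3.2892/5.0909 = 0.64609 rev/s

0.6461 rev/s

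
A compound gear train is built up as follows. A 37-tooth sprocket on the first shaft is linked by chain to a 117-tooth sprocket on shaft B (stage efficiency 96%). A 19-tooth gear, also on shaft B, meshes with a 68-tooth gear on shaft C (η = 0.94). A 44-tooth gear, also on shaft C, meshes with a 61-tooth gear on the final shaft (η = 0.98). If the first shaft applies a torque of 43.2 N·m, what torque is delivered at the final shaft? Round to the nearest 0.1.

599.4 N·m

Chain: ratio = 117/37 = 3.1622; torque at shaft B = 43.2 × 3.1622 × 0.96 = 131.14 N·m.
Gear mesh: ratio = 68/19 = 3.5789; torque at shaft C = 131.14 × 3.5789 × 0.94 = 441.19 N·m.
Gear mesh: ratio = 61/44 = 1.3864; torque at the final shaft = 441.19 × 1.3864 × 0.98 = 599.41 N·m.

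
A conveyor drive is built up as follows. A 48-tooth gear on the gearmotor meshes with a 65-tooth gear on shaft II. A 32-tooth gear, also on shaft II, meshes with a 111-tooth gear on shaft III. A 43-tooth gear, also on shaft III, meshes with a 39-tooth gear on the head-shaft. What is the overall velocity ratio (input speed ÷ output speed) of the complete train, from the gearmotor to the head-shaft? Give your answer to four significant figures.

4.260

Each stage contributes driven/driver: gear mesh 65/48 = 1.3542, gear mesh 111/32 = 3.4688, gear mesh 39/43 = 0.90698.
Overall: 1.3542 × 3.4688 × 0.90698 = 4.2603.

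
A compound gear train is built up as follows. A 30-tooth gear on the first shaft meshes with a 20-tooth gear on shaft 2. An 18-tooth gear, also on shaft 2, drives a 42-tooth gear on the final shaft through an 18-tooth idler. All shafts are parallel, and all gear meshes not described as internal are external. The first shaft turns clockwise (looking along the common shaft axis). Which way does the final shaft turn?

the first shaft → shaft 2: external mesh, 1 reversal → CCW.
shaft 2 → the final shaft: driver → idler → driven is 2 external meshes, 2 reversals → CCW.
3 reversals in total — an odd number — so the final shaft turns opposite to the first shaft.

counterclockwise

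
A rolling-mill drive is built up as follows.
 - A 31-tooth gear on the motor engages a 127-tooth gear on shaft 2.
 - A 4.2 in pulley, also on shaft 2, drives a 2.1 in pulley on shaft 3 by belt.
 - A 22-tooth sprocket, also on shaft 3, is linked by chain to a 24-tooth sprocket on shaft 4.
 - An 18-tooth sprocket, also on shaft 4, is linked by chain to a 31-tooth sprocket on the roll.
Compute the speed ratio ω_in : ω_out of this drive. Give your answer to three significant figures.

Each stage contributes driven/driver: gear mesh 127/31 = 4.0968, belt 2.1/4.2 = 0.5, chain 24/22 = 1.0909, chain 31/18 = 1.7222.
Overall: 4.0968 × 0.5 × 1.0909 × 1.7222 = 3.8485.

3.85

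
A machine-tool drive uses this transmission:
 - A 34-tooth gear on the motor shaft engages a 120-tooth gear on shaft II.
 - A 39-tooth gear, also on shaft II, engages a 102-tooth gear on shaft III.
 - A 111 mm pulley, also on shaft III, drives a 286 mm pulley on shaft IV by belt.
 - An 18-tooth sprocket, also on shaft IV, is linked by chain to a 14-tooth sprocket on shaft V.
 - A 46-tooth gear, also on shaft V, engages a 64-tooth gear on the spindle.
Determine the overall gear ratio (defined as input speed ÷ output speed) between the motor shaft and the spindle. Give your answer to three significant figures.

25.7

Each stage contributes driven/driver: gear mesh 120/34 = 3.5294, gear mesh 102/39 = 2.6154, belt 286/111 = 2.5766, chain 14/18 = 0.77778, gear mesh 64/46 = 1.3913.
Overall: 3.5294 × 2.6154 × 2.5766 × 0.77778 × 1.3913 = 25.737.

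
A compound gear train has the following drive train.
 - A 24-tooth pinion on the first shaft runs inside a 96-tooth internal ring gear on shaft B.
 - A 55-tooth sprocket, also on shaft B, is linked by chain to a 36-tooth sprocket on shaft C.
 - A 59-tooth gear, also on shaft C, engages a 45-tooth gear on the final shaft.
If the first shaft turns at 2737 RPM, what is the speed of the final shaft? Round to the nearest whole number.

1371 RPM

the first shaft → shaft B (internal gear, 96/24): 2737 ÷ 4 = 684.25 RPM
shaft B → shaft C (chain, 36/55): 684.25 ÷ 0.65455 = 1045.4 RPM
shaft C → the final shaft (gear mesh, 45/59): 1045.4 ÷ 0.76271 = 1370.6 RPM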